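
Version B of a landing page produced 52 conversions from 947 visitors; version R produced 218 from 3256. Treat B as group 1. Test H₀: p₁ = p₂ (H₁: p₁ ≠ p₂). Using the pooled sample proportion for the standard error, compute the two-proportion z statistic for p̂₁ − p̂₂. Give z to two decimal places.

z = -1.33

p̂₁ = 52/947 ≈ 0.0549, p̂₂ = 218/3256 ≈ 0.0670.
Pooled p̂ = (52+218)/(947+3256) = 270/4203 = 0.0642.
SE = √(0.0601131 × 0.00136309) = 0.0091.
z = (0.0549 − 0.0670)/0.0091 = -0.0121/0.0091 = -1.33.
p-value = 2·P(Z > 1.330) ≈ 0.1834.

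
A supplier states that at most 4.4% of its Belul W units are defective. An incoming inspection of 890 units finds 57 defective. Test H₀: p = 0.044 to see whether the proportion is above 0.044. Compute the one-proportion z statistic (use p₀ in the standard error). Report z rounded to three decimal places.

z = 2.916

p̂ = 57/890 = 0.064045.
SE = √(p₀(1−p₀)/n) = √(0.042064/890) = 0.006875.
z = (0.064045 − 0.044)/0.006875 = 0.020045/0.006875 = 2.916.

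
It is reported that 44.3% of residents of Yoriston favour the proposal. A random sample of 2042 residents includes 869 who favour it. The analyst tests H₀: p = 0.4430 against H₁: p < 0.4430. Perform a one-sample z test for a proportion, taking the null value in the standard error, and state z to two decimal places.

z = -1.59

p̂ = 869/2042 = 0.42556.
Under H₀, SE = √(0.443·0.557/2042) = √(0.000120838) = 0.01099.
z = (0.42556 − 0.443)/0.01099 = -0.01744/0.01099 = -1.59.
p-value = P(Z < -1.586) ≈ 0.0563.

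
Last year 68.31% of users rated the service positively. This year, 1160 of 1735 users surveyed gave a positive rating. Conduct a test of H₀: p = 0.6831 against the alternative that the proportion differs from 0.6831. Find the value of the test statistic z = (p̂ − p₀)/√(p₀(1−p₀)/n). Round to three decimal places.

p̂ = 1160/1735 ≈ 0.66859.
Standard error under H₀: √(0.6831×0.3169/1735) = 0.01117.
z = (0.66859 − 0.6831)/0.01117 = -0.01451/0.01117 = -1.299.

z = -1.299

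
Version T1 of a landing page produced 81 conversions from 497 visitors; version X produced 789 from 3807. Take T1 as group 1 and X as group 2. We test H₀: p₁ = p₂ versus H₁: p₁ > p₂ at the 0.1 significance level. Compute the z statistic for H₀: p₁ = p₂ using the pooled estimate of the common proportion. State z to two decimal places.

z = -2.31

p̂₁ = 81/497 = 0.16298, p̂₂ = 789/3807 = 0.20725.
Pooled p̂ = (81+789)/(497+3807) = 870/4304 = 0.20214.
SE = √(p̂(1−p̂)(1/n₁+1/n₂)) = √(0.20214·0.79786·0.00227475) = √(0.000366866) = 0.01915.
z = (0.16298 − 0.20725)/0.01915 = -0.04427/0.01915 = -2.31.
p-value = P(Z > -2.311) ≈ 0.9896. With α = 0.1, fail to reject H₀.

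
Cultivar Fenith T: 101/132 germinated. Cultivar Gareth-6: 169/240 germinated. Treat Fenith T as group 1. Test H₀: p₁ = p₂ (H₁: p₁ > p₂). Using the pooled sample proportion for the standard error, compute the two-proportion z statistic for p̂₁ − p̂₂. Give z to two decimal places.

z = 1.26

p̂₁ = 101/132 = 0.7652, p̂₂ = 169/240 = 0.7042.
Pooled p̂ = (101+169)/(132+240) = 270/372 = 0.7258.
SE = √(0.199011 × 0.0117424) = 0.0483.
z = (0.7652 − 0.7042)/0.0483 = 0.0610/0.0483 = 1.26.
p-value = P(Z > 1.262) ≈ 0.1036.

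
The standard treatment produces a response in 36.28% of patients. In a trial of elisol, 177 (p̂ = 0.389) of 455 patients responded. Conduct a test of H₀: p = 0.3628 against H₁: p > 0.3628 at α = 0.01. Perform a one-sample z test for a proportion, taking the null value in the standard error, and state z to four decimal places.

z = 1.1628

p̂ = 177/455 = 0.389011.
Under H₀, SE = √(0.3628·0.6372/455) = √(0.000508079) = 0.022541.
z = (0.389011 − 0.3628)/0.022541 = 0.026211/0.022541 = 1.1628.
p-value = P(Z > 1.163) ≈ 0.1224; since p > α = 0.01, fail to reject H₀.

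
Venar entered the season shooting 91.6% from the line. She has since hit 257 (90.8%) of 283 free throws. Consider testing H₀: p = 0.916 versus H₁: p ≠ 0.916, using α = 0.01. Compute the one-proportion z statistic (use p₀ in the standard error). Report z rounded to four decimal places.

z = -0.4775

p̂ = 257/283 = 0.908127.
SE = √(p₀(1−p₀)/n) = √(0.076944/283) = 0.016489.
z = (0.908127 − 0.916)/0.016489 = -0.007873/0.016489 = -0.4775.
p-value = 2·P(Z > 0.477) ≈ 0.6330, so at α = 0.01 we fail to reject H₀.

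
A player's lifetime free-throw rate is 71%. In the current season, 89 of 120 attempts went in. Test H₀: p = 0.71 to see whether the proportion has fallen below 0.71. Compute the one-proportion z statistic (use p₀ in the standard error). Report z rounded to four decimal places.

p̂ = 89/120 = 0.741667.
SE = √(p₀(1−p₀)/n) = √(0.2059/120) = 0.041423.
z = (0.741667 − 0.71)/0.041423 = 0.031667/0.041423 = 0.7645.

z = 0.7645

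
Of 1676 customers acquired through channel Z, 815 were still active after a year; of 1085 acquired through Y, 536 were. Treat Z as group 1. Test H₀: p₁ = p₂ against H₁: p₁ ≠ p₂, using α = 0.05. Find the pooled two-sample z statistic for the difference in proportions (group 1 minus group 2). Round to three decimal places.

p̂₁ = 815/1676 ≈ 0.48628, p̂₂ = 536/1085 ≈ 0.49401.
Pooled p̂ = (815+536)/(1676+1085) = 1351/2761 = 0.48932.
SE = √(0.249886 × 0.00151832) = 0.01948.
z = (0.48628 − 0.49401)/0.01948 = -0.00773/0.01948 = -0.397.
Two-sided p-value ≈ 2·Φ(−0.397) = 0.6914; since p > α = 0.05, fail to reject H₀.

z = -0.397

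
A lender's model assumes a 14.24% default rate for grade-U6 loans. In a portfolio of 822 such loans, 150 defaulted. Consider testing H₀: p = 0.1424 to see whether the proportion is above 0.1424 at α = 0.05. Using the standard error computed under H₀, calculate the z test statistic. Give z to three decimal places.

p̂ = 150/822 ≈ 0.18248.
SE = √(p₀(1−p₀)/n) = √(0.12212/822) = 0.01219.
z = (0.18248 − 0.1424)/0.01219 = 0.04008/0.01219 = 3.288.
p-value = P(Z > 3.288) ≈ 0.0005; since p < α = 0.05, reject H₀.

z = 3.288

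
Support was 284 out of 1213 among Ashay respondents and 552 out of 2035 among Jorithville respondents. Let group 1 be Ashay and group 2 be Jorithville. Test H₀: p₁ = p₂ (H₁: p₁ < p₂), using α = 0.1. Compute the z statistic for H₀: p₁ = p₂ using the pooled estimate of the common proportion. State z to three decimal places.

z = -2.341

p̂₁ = 284/1213 = 0.234130, p̂₂ = 552/2035 = 0.271253.
Pooled p̂ = (284+552)/(1213+2035) = 836/3248 = 0.257389.
SE = √(p̂(1−p̂)(1/n₁+1/n₂)) = √(0.257389·0.742611·0.0013158) = √(0.000251503) = 0.015859.
z = (0.234130 − 0.271253)/0.015859 = -0.037123/0.015859 = -2.341.
p-value = P(Z < -2.341) ≈ 0.0096; since p < α = 0.1, reject H₀.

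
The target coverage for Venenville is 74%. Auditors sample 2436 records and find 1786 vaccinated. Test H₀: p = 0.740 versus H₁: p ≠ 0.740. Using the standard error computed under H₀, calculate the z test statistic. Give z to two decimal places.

p̂ = 1786/2436 ≈ 0.73317.
Standard error under H₀: √(0.74×0.26/2436) = 0.00889.
z = (0.73317 − 0.74)/0.00889 = -0.00683/0.00889 = -0.77.
Two-sided p-value ≈ 2·Φ(−0.769) = 0.4421.

z = -0.77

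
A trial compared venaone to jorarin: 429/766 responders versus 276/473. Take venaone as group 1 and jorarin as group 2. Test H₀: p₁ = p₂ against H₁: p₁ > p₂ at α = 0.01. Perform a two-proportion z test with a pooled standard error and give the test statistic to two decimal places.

p̂₁ = 429/766 = 0.5601, p̂₂ = 276/473 = 0.5835.
Pooled p̂ = (429+276)/(766+473) = 705/1239 = 0.5690.
SE = √(p̂(1−p̂)(1/n₁+1/n₂)) = √(0.5690·0.4310·0.00341965) = √(0.000838628) = 0.0290.
z = (0.5601 − 0.5835)/0.0290 = -0.0234/0.0290 = -0.81.
p-value = P(Z > -0.810) ≈ 0.7910. With α = 0.01, fail to reject H₀.

z = -0.81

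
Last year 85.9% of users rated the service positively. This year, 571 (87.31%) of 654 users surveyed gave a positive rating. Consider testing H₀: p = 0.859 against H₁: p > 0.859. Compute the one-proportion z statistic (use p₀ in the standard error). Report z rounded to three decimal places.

z = 1.035

p̂ = 571/654 ≈ 0.87309.
SE = √(p₀(1−p₀)/n) = √(0.12112/654) = 0.01361.
z = (0.87309 − 0.859)/0.01361 = 0.01409/0.01361 = 1.035.
p-value = P(Z > 1.035) ≈ 0.1503.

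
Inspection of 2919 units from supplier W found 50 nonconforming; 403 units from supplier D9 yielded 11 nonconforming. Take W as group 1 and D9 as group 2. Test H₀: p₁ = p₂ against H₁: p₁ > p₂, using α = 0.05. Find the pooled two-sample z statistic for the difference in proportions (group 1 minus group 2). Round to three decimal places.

p̂₁ = 50/2919 = 0.017129, p̂₂ = 11/403 = 0.027295.
Pooled p̂ = (50+11)/(2919+403) = 61/3322 = 0.018362.
SE = √(0.0180253 × 0.00282397) = 0.007135.
z = (0.017129 − 0.027295)/0.007135 = -0.010166/0.007135 = -1.425.
p-value = P(Z > -1.425) ≈ 0.9229. With α = 0.05, fail to reject H₀.

z = -1.425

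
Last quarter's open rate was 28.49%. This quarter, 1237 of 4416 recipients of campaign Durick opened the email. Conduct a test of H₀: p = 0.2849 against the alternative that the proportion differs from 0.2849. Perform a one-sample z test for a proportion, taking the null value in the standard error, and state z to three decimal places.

p̂ = 1237/4416 = 0.28012.
Under H₀, SE = √(0.2849·0.7151/4416) = √(4.6135e-05) = 0.00679.
z = (0.28012 − 0.2849)/0.00679 = -0.00478/0.00679 = -0.704.
Two-sided p-value ≈ 2·Φ(−0.704) = 0.4814.

z = -0.704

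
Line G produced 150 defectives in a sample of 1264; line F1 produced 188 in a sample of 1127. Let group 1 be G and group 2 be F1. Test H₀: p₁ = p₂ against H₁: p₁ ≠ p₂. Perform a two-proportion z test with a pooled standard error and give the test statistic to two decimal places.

p̂₁ = 150/1264 = 0.11867, p̂₂ = 188/1127 = 0.16681.
Pooled p̂ = (150+188)/(1264+1127) = 338/2391 = 0.14136.
SE = √(0.12138 × 0.00167845) = 0.01427.
z = (0.11867 − 0.16681)/0.01427 = -0.04814/0.01427 = -3.37.

z = -3.37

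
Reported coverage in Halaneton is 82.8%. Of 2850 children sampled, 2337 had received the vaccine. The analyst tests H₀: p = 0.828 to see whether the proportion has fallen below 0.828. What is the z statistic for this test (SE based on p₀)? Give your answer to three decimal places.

z = -1.132

p̂ = 2337/2850 = 0.82000.
SE = √(p₀(1−p₀)/n) = √(0.14242/2850) = 0.00707.
z = (0.82000 − 0.828)/0.00707 = -0.00800/0.00707 = -1.132.
p-value = P(Z < -1.132) ≈ 0.1289.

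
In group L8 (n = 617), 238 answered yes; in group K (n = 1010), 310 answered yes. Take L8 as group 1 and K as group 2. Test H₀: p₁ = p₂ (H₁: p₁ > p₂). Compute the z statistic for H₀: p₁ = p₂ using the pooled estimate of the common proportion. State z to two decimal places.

p̂₁ = 238/617 ≈ 0.38574, p̂₂ = 310/1010 ≈ 0.30693.
Pooled p̂ = (238+310)/(617+1010) = 548/1627 = 0.33682.
SE = √(0.223371 × 0.00261084) = 0.02415.
z = (0.38574 − 0.30693)/0.02415 = 0.07881/0.02415 = 3.26.
p-value = P(Z > 3.263) ≈ 0.0006.

z = 3.26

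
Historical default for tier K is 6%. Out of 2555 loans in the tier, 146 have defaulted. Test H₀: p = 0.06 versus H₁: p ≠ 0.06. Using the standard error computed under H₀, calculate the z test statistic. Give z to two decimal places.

z = -0.61

p̂ = 146/2555 ≈ 0.05714.
SE = √(p₀(1−p₀)/n) = √(0.0564/2555) = 0.00470.
z = (0.05714 − 0.06)/0.00470 = -0.00286/0.00470 = -0.61.
p-value = 2·P(Z > 0.608) ≈ 0.5431.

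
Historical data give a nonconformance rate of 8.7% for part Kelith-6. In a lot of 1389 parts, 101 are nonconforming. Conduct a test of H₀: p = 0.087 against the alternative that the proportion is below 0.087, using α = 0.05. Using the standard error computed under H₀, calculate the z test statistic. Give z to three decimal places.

z = -1.889

p̂ = 101/1389 = 0.072714.
SE = √(p₀(1−p₀)/n) = √(0.079431/1389) = 0.007562.
z = (0.072714 − 0.087)/0.007562 = -0.014286/0.007562 = -1.889.
p-value = P(Z < -1.889) ≈ 0.0294. With α = 0.05, reject H₀.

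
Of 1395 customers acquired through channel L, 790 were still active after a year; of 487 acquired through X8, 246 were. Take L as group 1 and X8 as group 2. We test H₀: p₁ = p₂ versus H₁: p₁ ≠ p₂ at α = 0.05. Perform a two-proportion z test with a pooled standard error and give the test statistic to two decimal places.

z = 2.34

p̂₁ = 790/1395 = 0.5663, p̂₂ = 246/487 = 0.5051.
Pooled p̂ = (790+246)/(1395+487) = 1036/1882 = 0.5505.
SE = √(p̂(1−p̂)(1/n₁+1/n₂)) = √(0.5505·0.4495·0.00277023) = √(0.0006855) = 0.0262.
z = (0.5663 − 0.5051)/0.0262 = 0.0612/0.0262 = 2.34.
p-value = 2·P(Z > 2.337) ≈ 0.0195. With α = 0.05, reject H₀.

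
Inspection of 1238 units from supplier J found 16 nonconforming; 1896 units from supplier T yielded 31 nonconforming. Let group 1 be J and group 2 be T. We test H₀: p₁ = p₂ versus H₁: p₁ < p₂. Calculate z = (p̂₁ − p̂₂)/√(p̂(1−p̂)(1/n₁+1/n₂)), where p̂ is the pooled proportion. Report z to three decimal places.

z = -0.771

p̂₁ = 16/1238 ≈ 0.012924, p̂₂ = 31/1896 ≈ 0.016350.
Pooled p̂ = (16+31)/(1238+1896) = 47/3134 = 0.014997.
SE = √(p̂(1−p̂)(1/n₁+1/n₂)) = √(0.014997·0.985003·0.00133518) = √(1.97232e-05) = 0.004441.
z = (0.012924 − 0.016350)/0.004441 = -0.003426/0.004441 = -0.771.
p-value = P(Z < -0.771) ≈ 0.2202.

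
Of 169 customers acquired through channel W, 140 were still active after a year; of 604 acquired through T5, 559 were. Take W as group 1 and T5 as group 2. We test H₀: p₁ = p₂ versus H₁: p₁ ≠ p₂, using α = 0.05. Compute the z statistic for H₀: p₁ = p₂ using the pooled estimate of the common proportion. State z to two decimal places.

p̂₁ = 140/169 ≈ 0.8284, p̂₂ = 559/604 ≈ 0.9255.
Pooled p̂ = (140+559)/(169+604) = 699/773 = 0.9043.
SE = √(p̂(1−p̂)(1/n₁+1/n₂)) = √(0.9043·0.0957·0.00757279) = √(0.00065555) = 0.0256.
z = (0.8284 − 0.9255)/0.0256 = -0.0971/0.0256 = -3.79.
Two-sided p-value ≈ 2·Φ(−3.792) = 0.0001, so at α = 0.05 we reject H₀.

z = -3.79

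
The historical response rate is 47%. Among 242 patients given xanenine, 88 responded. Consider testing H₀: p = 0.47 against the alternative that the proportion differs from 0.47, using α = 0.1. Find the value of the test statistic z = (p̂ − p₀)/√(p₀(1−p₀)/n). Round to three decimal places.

p̂ = 88/242 ≈ 0.36364.
SE = √(p₀(1−p₀)/n) = √(0.2491/242) = 0.03208.
z = (0.36364 − 0.47)/0.03208 = -0.10636/0.03208 = -3.315.
p-value = 2·P(Z > 3.315) ≈ 0.0009, so at α = 0.1 we reject H₀.

z = -3.315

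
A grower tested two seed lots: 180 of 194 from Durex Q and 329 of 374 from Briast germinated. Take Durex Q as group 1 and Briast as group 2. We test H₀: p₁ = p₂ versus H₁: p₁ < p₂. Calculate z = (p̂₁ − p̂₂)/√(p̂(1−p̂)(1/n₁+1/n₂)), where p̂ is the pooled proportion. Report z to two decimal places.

p̂₁ = 180/194 = 0.9278, p̂₂ = 329/374 = 0.8797.
Pooled p̂ = (180+329)/(194+374) = 509/568 = 0.8961.
SE = √(p̂(1−p̂)(1/n₁+1/n₂)) = √(0.8961·0.1039·0.00782844) = √(0.000728699) = 0.0270.
z = (0.9278 − 0.8797)/0.0270 = 0.0481/0.0270 = 1.78.

z = 1.78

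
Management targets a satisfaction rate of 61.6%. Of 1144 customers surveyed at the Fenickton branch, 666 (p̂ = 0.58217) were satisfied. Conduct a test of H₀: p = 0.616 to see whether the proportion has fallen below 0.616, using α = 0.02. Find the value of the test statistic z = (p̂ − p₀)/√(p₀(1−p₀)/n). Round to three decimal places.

p̂ = 666/1144 = 0.58217.
Standard error under H₀: √(0.616×0.384/1144) = 0.01438.
z = (0.58217 − 0.616)/0.01438 = -0.03383/0.01438 = -2.353.
p-value = P(Z < -2.353) ≈ 0.0093. With α = 0.02, reject H₀.

z = -2.353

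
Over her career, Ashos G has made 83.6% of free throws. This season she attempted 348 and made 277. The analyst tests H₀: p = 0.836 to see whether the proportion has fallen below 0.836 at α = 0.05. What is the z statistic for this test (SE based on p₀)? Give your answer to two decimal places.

p̂ = 277/348 ≈ 0.7960.
SE = √(p₀(1−p₀)/n) = √(0.1371/348) = 0.0198.
z = (0.7960 − 0.836)/0.0198 = -0.0400/0.0198 = -2.02.
p-value = P(Z < -2.016) ≈ 0.0219, so at α = 0.05 we reject H₀.

z = -2.02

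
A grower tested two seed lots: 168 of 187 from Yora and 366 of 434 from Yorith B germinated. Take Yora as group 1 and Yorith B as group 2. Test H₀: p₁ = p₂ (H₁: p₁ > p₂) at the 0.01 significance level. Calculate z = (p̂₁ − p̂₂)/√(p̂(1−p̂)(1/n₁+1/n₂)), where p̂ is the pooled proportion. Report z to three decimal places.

p̂₁ = 168/187 ≈ 0.89840, p̂₂ = 366/434 ≈ 0.84332.
Pooled p̂ = (168+366)/(187+434) = 534/621 = 0.85990.
SE = √(p̂(1−p̂)(1/n₁+1/n₂)) = √(0.85990·0.14010·0.00765174) = √(0.000921802) = 0.03036.
z = (0.89840 − 0.84332)/0.03036 = 0.05508/0.03036 = 1.814.
p-value = P(Z > 1.814) ≈ 0.0348, so at α = 0.01 we fail to reject H₀.

z = 1.814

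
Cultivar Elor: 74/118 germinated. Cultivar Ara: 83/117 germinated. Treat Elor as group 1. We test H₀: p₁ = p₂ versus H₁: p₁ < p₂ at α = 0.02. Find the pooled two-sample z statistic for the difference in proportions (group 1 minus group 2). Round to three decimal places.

p̂₁ = 74/118 = 0.62712, p̂₂ = 83/117 = 0.70940.
Pooled p̂ = (74+83)/(118+117) = 157/235 = 0.66809.
SE = √(p̂(1−p̂)(1/n₁+1/n₂)) = √(0.66809·0.33191·0.0170216) = √(0.00377449) = 0.06144.
z = (0.62712 − 0.70940)/0.06144 = -0.08228/0.06144 = -1.339.
p-value = P(Z < -1.339) ≈ 0.0902, so at α = 0.02 we fail to reject H₀.

z = -1.339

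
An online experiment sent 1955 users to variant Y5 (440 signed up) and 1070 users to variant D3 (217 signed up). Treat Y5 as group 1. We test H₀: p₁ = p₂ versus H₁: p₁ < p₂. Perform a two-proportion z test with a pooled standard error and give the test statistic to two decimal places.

p̂₁ = 440/1955 ≈ 0.2251, p̂₂ = 217/1070 ≈ 0.2028.
Pooled p̂ = (440+217)/(1955+1070) = 657/3025 = 0.2172.
SE = √(p̂(1−p̂)(1/n₁+1/n₂)) = √(0.2172·0.7828·0.00144609) = √(0.000245862) = 0.0157.
z = (0.2251 − 0.2028)/0.0157 = 0.0223/0.0157 = 1.42.
p-value = P(Z < 1.420) ≈ 0.9221.

z = 1.42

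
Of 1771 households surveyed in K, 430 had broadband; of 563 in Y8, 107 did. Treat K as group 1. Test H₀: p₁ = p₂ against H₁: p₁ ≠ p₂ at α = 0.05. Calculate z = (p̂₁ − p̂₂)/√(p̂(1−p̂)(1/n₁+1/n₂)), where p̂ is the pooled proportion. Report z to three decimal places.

z = 2.590

p̂₁ = 430/1771 = 0.242801, p̂₂ = 107/563 = 0.190053.
Pooled p̂ = (430+107)/(1771+563) = 537/2334 = 0.230077.
SE = √(p̂(1−p̂)(1/n₁+1/n₂)) = √(0.230077·0.769923·0.00234085) = √(0.000414662) = 0.020363.
z = (0.242801 − 0.190053)/0.020363 = 0.052748/0.020363 = 2.590.
Two-sided p-value ≈ 2·Φ(−2.590) = 0.0096. With α = 0.05, reject H₀.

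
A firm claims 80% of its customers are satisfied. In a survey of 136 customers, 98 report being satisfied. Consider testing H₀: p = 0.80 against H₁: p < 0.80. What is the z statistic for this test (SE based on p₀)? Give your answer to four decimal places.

z = -2.3152

p̂ = 98/136 = 0.720588.
SE = √(p₀(1−p₀)/n) = √(0.16/136) = 0.034300.
z = (0.720588 − 0.8)/0.034300 = -0.079412/0.034300 = -2.3152.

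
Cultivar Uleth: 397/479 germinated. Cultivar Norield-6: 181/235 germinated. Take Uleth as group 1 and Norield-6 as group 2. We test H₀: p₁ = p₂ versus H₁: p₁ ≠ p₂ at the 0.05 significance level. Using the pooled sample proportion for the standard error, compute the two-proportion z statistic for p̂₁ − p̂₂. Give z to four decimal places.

p̂₁ = 397/479 = 0.828810, p̂₂ = 181/235 = 0.770213.
Pooled p̂ = (397+181)/(479+235) = 578/714 = 0.809524.
SE = √(p̂(1−p̂)(1/n₁+1/n₂)) = √(0.809524·0.190476·0.006343) = √(0.000978059) = 0.031274.
z = (0.828810 − 0.770213)/0.031274 = 0.058597/0.031274 = 1.8737.
p-value = 2·P(Z > 1.874) ≈ 0.0610, so at α = 0.05 we fail to reject H₀.

z = 1.8737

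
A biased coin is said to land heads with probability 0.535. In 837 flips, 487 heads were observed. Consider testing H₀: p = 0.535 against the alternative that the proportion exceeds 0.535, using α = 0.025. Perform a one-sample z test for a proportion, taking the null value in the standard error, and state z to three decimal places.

p̂ = 487/837 ≈ 0.58184.
SE = √(p₀(1−p₀)/n) = √(0.24877/837) = 0.01724.
z = (0.58184 − 0.535)/0.01724 = 0.04684/0.01724 = 2.717.
p-value = P(Z > 2.717) ≈ 0.0033. With α = 0.025, reject H₀.

z = 2.717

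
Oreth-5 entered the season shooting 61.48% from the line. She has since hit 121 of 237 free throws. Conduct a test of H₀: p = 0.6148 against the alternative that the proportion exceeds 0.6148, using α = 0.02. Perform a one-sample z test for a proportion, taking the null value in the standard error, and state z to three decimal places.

p̂ = 121/237 ≈ 0.51055.
SE = √(p₀(1−p₀)/n) = √(0.23682/237) = 0.03161.
z = (0.51055 − 0.6148)/0.03161 = -0.10425/0.03161 = -3.298.
p-value = P(Z > -3.298) ≈ 0.9995, so at α = 0.02 we fail to reject H₀.

z = -3.298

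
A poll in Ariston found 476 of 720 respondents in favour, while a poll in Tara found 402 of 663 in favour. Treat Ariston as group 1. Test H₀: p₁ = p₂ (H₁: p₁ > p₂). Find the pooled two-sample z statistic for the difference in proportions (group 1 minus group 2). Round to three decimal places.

z = 2.114

p̂₁ = 476/720 ≈ 0.661111, p̂₂ = 402/663 ≈ 0.606335.
Pooled p̂ = (476+402)/(720+663) = 878/1383 = 0.634852.
SE = √(0.231815 × 0.00289718) = 0.025915.
z = (0.661111 − 0.606335)/0.025915 = 0.054776/0.025915 = 2.114.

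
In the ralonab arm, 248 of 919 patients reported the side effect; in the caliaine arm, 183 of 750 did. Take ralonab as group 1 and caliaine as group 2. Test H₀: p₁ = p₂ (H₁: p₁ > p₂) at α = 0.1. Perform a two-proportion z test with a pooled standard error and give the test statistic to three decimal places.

p̂₁ = 248/919 = 0.26986, p̂₂ = 183/750 = 0.24400.
Pooled p̂ = (248+183)/(919+750) = 431/1669 = 0.25824.
SE = √(p̂(1−p̂)(1/n₁+1/n₂)) = √(0.25824·0.74176·0.00242147) = √(0.000463836) = 0.02154.
z = (0.26986 − 0.24400)/0.02154 = 0.02586/0.02154 = 1.201.
p-value = P(Z > 1.201) ≈ 0.1149. With α = 0.1, fail to reject H₀.

z = 1.201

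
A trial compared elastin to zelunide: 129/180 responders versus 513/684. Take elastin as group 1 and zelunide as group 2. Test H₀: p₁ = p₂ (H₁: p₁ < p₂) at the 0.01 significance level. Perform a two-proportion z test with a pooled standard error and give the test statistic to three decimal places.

p̂₁ = 129/180 ≈ 0.71667, p̂₂ = 513/684 ≈ 0.75000.
Pooled p̂ = (129+513)/(180+684) = 642/864 = 0.74306.
SE = √(p̂(1−p̂)(1/n₁+1/n₂)) = √(0.74306·0.25694·0.00701754) = √(0.00133982) = 0.03660.
z = (0.71667 − 0.75000)/0.03660 = -0.03333/0.03660 = -0.911.
p-value = P(Z < -0.911) ≈ 0.1812, so at α = 0.01 we fail to reject H₀.

z = -0.911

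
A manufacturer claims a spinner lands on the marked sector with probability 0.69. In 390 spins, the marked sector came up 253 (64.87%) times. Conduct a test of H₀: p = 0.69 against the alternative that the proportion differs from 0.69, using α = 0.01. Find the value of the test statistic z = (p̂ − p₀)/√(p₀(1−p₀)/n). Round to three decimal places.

p̂ = 253/390 ≈ 0.64872.
Under H₀, SE = √(0.69·0.31/390) = √(0.000548462) = 0.02342.
z = (0.64872 − 0.69)/0.02342 = -0.04128/0.02342 = -1.763.
p-value = 2·P(Z > 1.763) ≈ 0.0779, so at α = 0.01 we fail to reject H₀.

z = -1.763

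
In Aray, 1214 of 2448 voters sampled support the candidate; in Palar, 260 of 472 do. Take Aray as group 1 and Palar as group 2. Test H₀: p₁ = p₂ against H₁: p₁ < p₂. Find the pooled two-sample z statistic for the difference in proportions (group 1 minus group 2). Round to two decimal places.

p̂₁ = 1214/2448 ≈ 0.4959, p̂₂ = 260/472 ≈ 0.5508.
Pooled p̂ = (1214+260)/(2448+472) = 1474/2920 = 0.5048.
SE = √(p̂(1−p̂)(1/n₁+1/n₂)) = √(0.5048·0.4952·0.00252714) = √(0.000631727) = 0.0251.
z = (0.4959 − 0.5508)/0.0251 = -0.0549/0.0251 = -2.19.

z = -2.19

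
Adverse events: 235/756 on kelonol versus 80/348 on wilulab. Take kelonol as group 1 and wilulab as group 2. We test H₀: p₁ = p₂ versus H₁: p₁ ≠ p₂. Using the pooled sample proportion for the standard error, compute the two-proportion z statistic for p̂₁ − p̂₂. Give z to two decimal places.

z = 2.77

p̂₁ = 235/756 ≈ 0.31085, p̂₂ = 80/348 ≈ 0.22989.
Pooled p̂ = (235+80)/(756+348) = 315/1104 = 0.28533.
SE = √(0.203915 × 0.00419631) = 0.02925.
z = (0.31085 − 0.22989)/0.02925 = 0.08096/0.02925 = 2.77.
Two-sided p-value ≈ 2·Φ(−2.768) = 0.0056.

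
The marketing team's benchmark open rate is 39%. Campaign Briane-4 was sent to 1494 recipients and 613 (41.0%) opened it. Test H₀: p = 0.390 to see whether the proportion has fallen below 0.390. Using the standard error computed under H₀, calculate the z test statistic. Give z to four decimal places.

p̂ = 613/1494 = 0.410308.
SE = √(p₀(1−p₀)/n) = √(0.2379/1494) = 0.012619.
z = (0.410308 − 0.39)/0.012619 = 0.020308/0.012619 = 1.6093.
p-value = P(Z < 1.609) ≈ 0.9462.

z = 1.6093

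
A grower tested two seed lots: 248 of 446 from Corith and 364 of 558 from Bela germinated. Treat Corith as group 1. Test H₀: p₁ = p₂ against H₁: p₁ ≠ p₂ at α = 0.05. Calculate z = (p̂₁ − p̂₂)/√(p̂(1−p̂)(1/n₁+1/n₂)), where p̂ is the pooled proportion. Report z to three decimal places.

p̂₁ = 248/446 = 0.55605, p̂₂ = 364/558 = 0.65233.
Pooled p̂ = (248+364)/(446+558) = 612/1004 = 0.60956.
SE = √(0.237996 × 0.00403427) = 0.03099.
z = (0.55605 − 0.65233)/0.03099 = -0.09628/0.03099 = -3.107.
Two-sided p-value ≈ 2·Φ(−3.107) = 0.0019. With α = 0.05, reject H₀.

z = -3.107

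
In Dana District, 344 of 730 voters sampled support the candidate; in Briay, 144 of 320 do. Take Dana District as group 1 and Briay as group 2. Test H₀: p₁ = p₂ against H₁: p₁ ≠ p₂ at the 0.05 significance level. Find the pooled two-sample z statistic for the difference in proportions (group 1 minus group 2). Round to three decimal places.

p̂₁ = 344/730 = 0.47123, p̂₂ = 144/320 = 0.45000.
Pooled p̂ = (344+144)/(730+320) = 488/1050 = 0.46476.
SE = √(0.248758 × 0.00449486) = 0.03344.
z = (0.47123 − 0.45000)/0.03344 = 0.02123/0.03344 = 0.635.
p-value = 2·P(Z > 0.635) ≈ 0.5254; since p > α = 0.05, fail to reject H₀.

z = 0.635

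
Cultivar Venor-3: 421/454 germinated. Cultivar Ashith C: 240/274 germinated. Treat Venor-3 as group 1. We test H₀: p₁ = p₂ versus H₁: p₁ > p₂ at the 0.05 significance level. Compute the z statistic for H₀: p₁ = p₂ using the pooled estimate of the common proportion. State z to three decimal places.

p̂₁ = 421/454 ≈ 0.927313, p̂₂ = 240/274 ≈ 0.875912.
Pooled p̂ = (421+240)/(454+274) = 661/728 = 0.907967.
SE = √(p̂(1−p̂)(1/n₁+1/n₂)) = √(0.907967·0.092033·0.00585228) = √(0.000489033) = 0.022114.
z = (0.927313 − 0.875912)/0.022114 = 0.051401/0.022114 = 2.324.
p-value = P(Z > 2.324) ≈ 0.0101. With α = 0.05, reject H₀.

z = 2.324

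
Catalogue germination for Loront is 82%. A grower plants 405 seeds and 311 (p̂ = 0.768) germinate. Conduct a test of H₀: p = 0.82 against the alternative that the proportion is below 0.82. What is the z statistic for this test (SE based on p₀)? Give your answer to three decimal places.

z = -2.729

p̂ = 311/405 ≈ 0.76790.
SE = √(p₀(1−p₀)/n) = √(0.1476/405) = 0.01909.
z = (0.76790 − 0.82)/0.01909 = -0.05210/0.01909 = -2.729.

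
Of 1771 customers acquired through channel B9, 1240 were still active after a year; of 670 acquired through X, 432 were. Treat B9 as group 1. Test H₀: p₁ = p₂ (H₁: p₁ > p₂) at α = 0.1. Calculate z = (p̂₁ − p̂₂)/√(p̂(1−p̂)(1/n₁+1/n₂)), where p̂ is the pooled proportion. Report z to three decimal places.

z = 2.629

p̂₁ = 1240/1771 = 0.70017, p̂₂ = 432/670 = 0.64478.
Pooled p̂ = (1240+432)/(1771+670) = 1672/2441 = 0.68497.
SE = √(0.215788 × 0.00205719) = 0.02107.
z = (0.70017 − 0.64478)/0.02107 = 0.05539/0.02107 = 2.629.
p-value = P(Z > 2.629) ≈ 0.0043. With α = 0.1, reject H₀.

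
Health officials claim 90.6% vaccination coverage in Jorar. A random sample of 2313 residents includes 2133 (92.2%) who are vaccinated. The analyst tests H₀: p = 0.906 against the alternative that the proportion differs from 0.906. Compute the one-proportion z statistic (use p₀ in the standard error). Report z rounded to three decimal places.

p̂ = 2133/2313 ≈ 0.92218.
Under H₀, SE = √(0.906·0.094/2313) = √(3.68197e-05) = 0.00607.
z = (0.92218 − 0.906)/0.00607 = 0.01618/0.00607 = 2.666.
Two-sided p-value ≈ 2·Φ(−2.666) = 0.0077.

z = 2.666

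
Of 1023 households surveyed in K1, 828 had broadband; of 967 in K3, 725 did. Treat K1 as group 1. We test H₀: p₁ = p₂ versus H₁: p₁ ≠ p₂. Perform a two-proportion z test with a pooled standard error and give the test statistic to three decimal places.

z = 3.212

p̂₁ = 828/1023 = 0.80938, p̂₂ = 725/967 = 0.74974.
Pooled p̂ = (828+725)/(1023+967) = 1553/1990 = 0.78040.
SE = √(p̂(1−p̂)(1/n₁+1/n₂)) = √(0.78040·0.21960·0.00201164) = √(0.000344745) = 0.01857.
z = (0.80938 − 0.74974)/0.01857 = 0.05964/0.01857 = 3.212.
Two-sided p-value ≈ 2·Φ(−3.212) = 0.0013.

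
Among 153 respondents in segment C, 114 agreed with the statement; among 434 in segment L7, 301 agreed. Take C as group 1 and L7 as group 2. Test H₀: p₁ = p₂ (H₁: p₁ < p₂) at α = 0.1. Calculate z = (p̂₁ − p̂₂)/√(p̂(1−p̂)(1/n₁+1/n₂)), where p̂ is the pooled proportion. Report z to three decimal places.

p̂₁ = 114/153 = 0.74510, p̂₂ = 301/434 = 0.69355.
Pooled p̂ = (114+301)/(153+434) = 415/587 = 0.70698.
SE = √(p̂(1−p̂)(1/n₁+1/n₂)) = √(0.70698·0.29302·0.0088401) = √(0.00183129) = 0.04279.
z = (0.74510 − 0.69355)/0.04279 = 0.05155/0.04279 = 1.205.
p-value = P(Z < 1.205) ≈ 0.8858, so at α = 0.1 we fail to reject H₀.

z = 1.205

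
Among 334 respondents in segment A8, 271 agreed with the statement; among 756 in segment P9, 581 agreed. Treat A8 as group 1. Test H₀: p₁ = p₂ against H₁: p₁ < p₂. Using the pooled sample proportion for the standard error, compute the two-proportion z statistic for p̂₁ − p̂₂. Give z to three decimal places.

p̂₁ = 271/334 = 0.81138, p̂₂ = 581/756 = 0.76852.
Pooled p̂ = (271+581)/(334+756) = 852/1090 = 0.78165.
SE = √(p̂(1−p̂)(1/n₁+1/n₂)) = √(0.78165·0.21835·0.00431676) = √(0.000736753) = 0.02714.
z = (0.81138 − 0.76852)/0.02714 = 0.04286/0.02714 = 1.579.

z = 1.579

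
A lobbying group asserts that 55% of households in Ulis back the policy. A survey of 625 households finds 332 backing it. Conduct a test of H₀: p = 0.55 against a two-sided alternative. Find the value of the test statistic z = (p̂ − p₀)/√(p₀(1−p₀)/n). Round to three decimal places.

z = -0.945

p̂ = 332/625 = 0.53120.
Under H₀, SE = √(0.55·0.45/625) = √(0.000396) = 0.01990.
z = (0.53120 − 0.55)/0.01990 = -0.01880/0.01990 = -0.945.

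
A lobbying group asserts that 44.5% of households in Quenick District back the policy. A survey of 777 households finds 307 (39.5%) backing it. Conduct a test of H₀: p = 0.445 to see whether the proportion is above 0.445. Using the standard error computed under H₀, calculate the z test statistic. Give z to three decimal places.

z = -2.798

p̂ = 307/777 = 0.39511.
Standard error under H₀: √(0.445×0.555/777) = 0.01783.
z = (0.39511 − 0.445)/0.01783 = -0.04989/0.01783 = -2.798.
p-value = P(Z > -2.798) ≈ 0.9974.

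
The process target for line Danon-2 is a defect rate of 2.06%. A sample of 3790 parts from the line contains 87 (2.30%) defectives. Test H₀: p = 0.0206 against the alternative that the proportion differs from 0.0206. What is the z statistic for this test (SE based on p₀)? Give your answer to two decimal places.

p̂ = 87/3790 = 0.02296.
SE = √(p₀(1−p₀)/n) = √(0.020176/3790) = 0.00231.
z = (0.02296 − 0.0206)/0.00231 = 0.00236/0.00231 = 1.02.

z = 1.02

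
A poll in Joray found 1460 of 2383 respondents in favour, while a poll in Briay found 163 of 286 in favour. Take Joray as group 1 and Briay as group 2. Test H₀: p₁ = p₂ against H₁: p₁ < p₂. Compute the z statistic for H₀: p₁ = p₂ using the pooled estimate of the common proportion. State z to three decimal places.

p̂₁ = 1460/2383 = 0.61267, p̂₂ = 163/286 = 0.56993.
Pooled p̂ = (1460+163)/(2383+286) = 1623/2669 = 0.60809.
SE = √(p̂(1−p̂)(1/n₁+1/n₂)) = √(0.60809·0.39191·0.00391614) = √(0.000933279) = 0.03055.
z = (0.61267 − 0.56993)/0.03055 = 0.04274/0.03055 = 1.399.
p-value = P(Z < 1.399) ≈ 0.9191.

z = 1.399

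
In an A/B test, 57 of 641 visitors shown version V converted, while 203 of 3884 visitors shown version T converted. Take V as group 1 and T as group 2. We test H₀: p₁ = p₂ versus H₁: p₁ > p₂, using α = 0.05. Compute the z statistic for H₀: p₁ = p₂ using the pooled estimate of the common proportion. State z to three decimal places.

p̂₁ = 57/641 ≈ 0.08892, p̂₂ = 203/3884 ≈ 0.05227.
Pooled p̂ = (57+203)/(641+3884) = 260/4525 = 0.05746.
SE = √(0.0541571 × 0.00181753) = 0.00992.
z = (0.08892 − 0.05227)/0.00992 = 0.03665/0.00992 = 3.695.
p-value = P(Z > 3.695) ≈ 0.0001; since p < α = 0.05, reject H₀.

z = 3.695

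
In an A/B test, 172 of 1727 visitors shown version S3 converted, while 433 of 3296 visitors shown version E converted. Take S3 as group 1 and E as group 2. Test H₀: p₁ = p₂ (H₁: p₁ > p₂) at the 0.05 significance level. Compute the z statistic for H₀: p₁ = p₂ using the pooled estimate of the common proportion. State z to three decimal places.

p̂₁ = 172/1727 ≈ 0.0995947, p̂₂ = 433/3296 ≈ 0.1313714.
Pooled p̂ = (172+433)/(1727+3296) = 605/5023 = 0.1204459.
SE = √(0.105939 × 0.000882437) = 0.0096687.
z = (0.0995947 − 0.1313714)/0.0096687 = -0.0317767/0.0096687 = -3.287.
p-value = P(Z > -3.287) ≈ 0.9995, so at α = 0.05 we fail to reject H₀.

z = -3.287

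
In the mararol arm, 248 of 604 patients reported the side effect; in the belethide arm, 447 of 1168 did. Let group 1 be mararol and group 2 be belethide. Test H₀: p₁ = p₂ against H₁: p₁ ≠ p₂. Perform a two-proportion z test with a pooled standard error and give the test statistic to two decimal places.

p̂₁ = 248/604 = 0.4106, p̂₂ = 447/1168 = 0.3827.
Pooled p̂ = (248+447)/(604+1168) = 695/1772 = 0.3922.
SE = √(p̂(1−p̂)(1/n₁+1/n₂)) = √(0.3922·0.6078·0.00251179) = √(0.000598766) = 0.0245.
z = (0.4106 − 0.3827)/0.0245 = 0.0279/0.0245 = 1.14.

z = 1.14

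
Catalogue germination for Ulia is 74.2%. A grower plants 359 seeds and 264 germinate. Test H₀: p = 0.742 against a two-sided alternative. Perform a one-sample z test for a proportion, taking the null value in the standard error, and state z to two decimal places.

z = -0.29

p̂ = 264/359 ≈ 0.7354.
SE = √(p₀(1−p₀)/n) = √(0.19144/359) = 0.0231.
z = (0.7354 − 0.742)/0.0231 = -0.0066/0.0231 = -0.29.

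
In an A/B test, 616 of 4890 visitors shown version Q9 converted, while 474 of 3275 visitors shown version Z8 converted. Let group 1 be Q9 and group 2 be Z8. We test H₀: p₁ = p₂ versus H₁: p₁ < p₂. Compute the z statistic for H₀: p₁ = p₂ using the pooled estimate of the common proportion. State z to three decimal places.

z = -2.443

p̂₁ = 616/4890 ≈ 0.12597, p̂₂ = 474/3275 ≈ 0.14473.
Pooled p̂ = (616+474)/(4890+3275) = 1090/8165 = 0.13350.
SE = √(0.115675 × 0.000509842) = 0.00768.
z = (0.12597 − 0.14473)/0.00768 = -0.01876/0.00768 = -2.443.
p-value = P(Z < -2.443) ≈ 0.0073.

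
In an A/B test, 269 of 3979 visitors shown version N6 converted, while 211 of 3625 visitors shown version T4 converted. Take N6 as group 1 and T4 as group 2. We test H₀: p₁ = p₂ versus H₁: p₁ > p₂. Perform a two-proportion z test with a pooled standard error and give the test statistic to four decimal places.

z = 1.6831

p̂₁ = 269/3979 = 0.0676049, p̂₂ = 211/3625 = 0.0582069.
Pooled p̂ = (269+211)/(3979+3625) = 480/7604 = 0.0631247.
SE = √(0.0591399 × 0.000527181) = 0.0055837.
z = (0.0676049 − 0.0582069)/0.0055837 = 0.0093980/0.0055837 = 1.6831.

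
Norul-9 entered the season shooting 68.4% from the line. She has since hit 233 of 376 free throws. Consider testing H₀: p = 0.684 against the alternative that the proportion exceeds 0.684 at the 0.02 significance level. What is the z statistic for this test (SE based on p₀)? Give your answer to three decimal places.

z = -2.683

p̂ = 233/376 ≈ 0.619681.
Under H₀, SE = √(0.684·0.316/376) = √(0.000574851) = 0.023976.
z = (0.619681 − 0.684)/0.023976 = -0.064319/0.023976 = -2.683.
p-value = P(Z > -2.683) ≈ 0.9963; since p > α = 0.02, fail to reject H₀.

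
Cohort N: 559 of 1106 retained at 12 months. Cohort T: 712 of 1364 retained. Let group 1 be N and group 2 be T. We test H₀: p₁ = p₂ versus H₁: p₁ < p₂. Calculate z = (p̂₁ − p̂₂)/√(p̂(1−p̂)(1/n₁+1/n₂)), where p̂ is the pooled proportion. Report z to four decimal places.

z = -0.8193

p̂₁ = 559/1106 = 0.505425, p̂₂ = 712/1364 = 0.521994.
Pooled p̂ = (559+712)/(1106+1364) = 1271/2470 = 0.514575.
SE = √(0.249788 × 0.0016373) = 0.020223.
z = (0.505425 − 0.521994)/0.020223 = -0.016569/0.020223 = -0.8193.
p-value = P(Z < -0.819) ≈ 0.2063.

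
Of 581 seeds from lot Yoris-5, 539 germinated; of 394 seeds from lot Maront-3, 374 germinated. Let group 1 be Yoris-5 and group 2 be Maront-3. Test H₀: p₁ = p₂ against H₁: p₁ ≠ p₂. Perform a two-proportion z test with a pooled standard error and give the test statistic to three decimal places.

z = -1.352

p̂₁ = 539/581 ≈ 0.92771, p̂₂ = 374/394 ≈ 0.94924.
Pooled p̂ = (539+374)/(581+394) = 913/975 = 0.93641.
SE = √(p̂(1−p̂)(1/n₁+1/n₂)) = √(0.93641·0.06359·0.00425924) = √(0.000253621) = 0.01593.
z = (0.92771 − 0.94924)/0.01593 = -0.02153/0.01593 = -1.352.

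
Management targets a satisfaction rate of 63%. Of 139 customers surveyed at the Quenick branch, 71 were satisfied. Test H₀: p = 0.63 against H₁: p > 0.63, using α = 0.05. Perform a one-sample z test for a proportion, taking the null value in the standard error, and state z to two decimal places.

p̂ = 71/139 ≈ 0.5108.
Under H₀, SE = √(0.63·0.37/139) = √(0.00167698) = 0.0410.
z = (0.5108 − 0.63)/0.0410 = -0.1192/0.0410 = -2.91.
p-value = P(Z > -2.911) ≈ 0.9982, so at α = 0.05 we fail to reject H₀.

z = -2.91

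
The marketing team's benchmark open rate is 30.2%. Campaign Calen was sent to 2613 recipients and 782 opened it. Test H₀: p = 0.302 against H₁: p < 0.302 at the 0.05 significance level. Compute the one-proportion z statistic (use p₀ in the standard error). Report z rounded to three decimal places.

z = -0.304

p̂ = 782/2613 ≈ 0.29927.
Standard error under H₀: √(0.302×0.698/2613) = 0.00898.
z = (0.29927 − 0.302)/0.00898 = -0.00273/0.00898 = -0.304.
p-value = P(Z < -0.304) ≈ 0.3807; since p > α = 0.05, fail to reject H₀.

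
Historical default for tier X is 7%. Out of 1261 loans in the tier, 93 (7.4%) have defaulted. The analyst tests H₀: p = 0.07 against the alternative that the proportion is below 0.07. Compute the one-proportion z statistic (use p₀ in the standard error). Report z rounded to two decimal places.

z = 0.52

p̂ = 93/1261 = 0.07375.
Under H₀, SE = √(0.07·0.93/1261) = √(5.16257e-05) = 0.00719.
z = (0.07375 − 0.07)/0.00719 = 0.00375/0.00719 = 0.52.
p-value = P(Z < 0.522) ≈ 0.6992.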